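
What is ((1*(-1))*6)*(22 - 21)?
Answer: -6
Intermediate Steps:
((1*(-1))*6)*(22 - 21) = -1*6*1 = -6*1 = -6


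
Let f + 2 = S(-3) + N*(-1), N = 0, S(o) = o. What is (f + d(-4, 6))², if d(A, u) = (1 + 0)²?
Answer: 16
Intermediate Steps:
d(A, u) = 1 (d(A, u) = 1² = 1)
f = -5 (f = -2 + (-3 + 0*(-1)) = -2 + (-3 + 0) = -2 - 3 = -5)
(f + d(-4, 6))² = (-5 + 1)² = (-4)² = 16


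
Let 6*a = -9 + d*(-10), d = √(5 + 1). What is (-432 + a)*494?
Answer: -214149 - 2470*√6/3 ≈ -2.1617e+5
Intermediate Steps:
d = √6 ≈ 2.4495
a = -3/2 - 5*√6/3 (a = (-9 + √6*(-10))/6 = (-9 - 10*√6)/6 = -3/2 - 5*√6/3 ≈ -5.5825)
(-432 + a)*494 = (-432 + (-3/2 - 5*√6/3))*494 = (-867/2 - 5*√6/3)*494 = -214149 - 2470*√6/3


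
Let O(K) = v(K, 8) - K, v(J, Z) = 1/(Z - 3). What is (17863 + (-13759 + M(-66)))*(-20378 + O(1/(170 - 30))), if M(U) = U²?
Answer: -1206773739/7 ≈ -1.7240e+8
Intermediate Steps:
v(J, Z) = 1/(-3 + Z)
O(K) = ⅕ - K (O(K) = 1/(-3 + 8) - K = 1/5 - K = ⅕ - K)
(17863 + (-13759 + M(-66)))*(-20378 + O(1/(170 - 30))) = (17863 + (-13759 + (-66)²))*(-20378 + (⅕ - 1/(170 - 30))) = (17863 + (-13759 + 4356))*(-20378 + (⅕ - 1/140)) = (17863 - 9403)*(-20378 + (⅕ - 1*1/140)) = 8460*(-20378 + (⅕ - 1/140)) = 8460*(-20378 + 27/140) = 8460*(-2852893/140) = -1206773739/7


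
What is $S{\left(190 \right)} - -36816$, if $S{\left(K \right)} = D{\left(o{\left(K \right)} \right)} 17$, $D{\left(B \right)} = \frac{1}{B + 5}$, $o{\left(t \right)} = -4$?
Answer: $36833$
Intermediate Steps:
$D{\left(B \right)} = \frac{1}{5 + B}$
$S{\left(K \right)} = 17$ ($S{\left(K \right)} = \frac{1}{5 - 4} \cdot 17 = 1^{-1} \cdot 17 = 1 \cdot 17 = 17$)
$S{\left(190 \right)} - -36816 = 17 - -36816 = 17 + 36816 = 36833$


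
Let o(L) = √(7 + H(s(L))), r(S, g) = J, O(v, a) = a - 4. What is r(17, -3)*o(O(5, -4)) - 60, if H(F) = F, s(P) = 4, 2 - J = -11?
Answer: -60 + 13*√11 ≈ -16.884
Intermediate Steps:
O(v, a) = -4 + a
J = 13 (J = 2 - 1*(-11) = 2 + 11 = 13)
r(S, g) = 13
o(L) = √11 (o(L) = √(7 + 4) = √11)
r(17, -3)*o(O(5, -4)) - 60 = 13*√11 - 60 = -60 + 13*√11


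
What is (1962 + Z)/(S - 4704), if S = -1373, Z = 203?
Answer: -2165/6077 ≈ -0.35626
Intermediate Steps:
(1962 + Z)/(S - 4704) = (1962 + 203)/(-1373 - 4704) = 2165/(-6077) = 2165*(-1/6077) = -2165/6077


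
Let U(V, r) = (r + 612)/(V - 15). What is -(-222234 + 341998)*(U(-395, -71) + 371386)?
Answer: -9118095549158/205 ≈ -4.4478e+10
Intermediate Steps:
U(V, r) = (612 + r)/(-15 + V)
-(-222234 + 341998)*(U(-395, -71) + 371386) = -(-222234 + 341998)*((612 - 71)/(-15 - 395) + 371386) = -119764*(541/(-410) + 371386) = -119764*(-1/410*541 + 371386) = -119764*(-541/410 + 371386) = -119764*152267719/410 = -1*9118095549158/205 = -9118095549158/205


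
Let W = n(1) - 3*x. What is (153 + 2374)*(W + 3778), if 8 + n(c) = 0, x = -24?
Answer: 9708734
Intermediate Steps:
n(c) = -8 (n(c) = -8 + 0 = -8)
W = 64 (W = -8 - 3*(-24) = -8 + 72 = 64)
(153 + 2374)*(W + 3778) = (153 + 2374)*(64 + 3778) = 2527*3842 = 9708734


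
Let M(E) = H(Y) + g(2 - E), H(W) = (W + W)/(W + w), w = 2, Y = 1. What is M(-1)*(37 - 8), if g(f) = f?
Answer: 319/3 ≈ 106.33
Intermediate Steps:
H(W) = 2*W/(2 + W) (H(W) = (W + W)/(W + 2) = (2*W)/(2 + W) = 2*W/(2 + W))
M(E) = 8/3 - E (M(E) = 2*1/(2 + 1) + (2 - E) = 2*1/3 + (2 - E) = 2*1*(1/3) + (2 - E) = 2/3 + (2 - E) = 8/3 - E)
M(-1)*(37 - 8) = (8/3 - 1*(-1))*(37 - 8) = (8/3 + 1)*29 = (11/3)*29 = 319/3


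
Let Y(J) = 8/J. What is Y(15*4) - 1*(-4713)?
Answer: 70697/15 ≈ 4713.1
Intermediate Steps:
Y(15*4) - 1*(-4713) = 8/((15*4)) - 1*(-4713) = 8/60 + 4713 = 8*(1/60) + 4713 = 2/15 + 4713 = 70697/15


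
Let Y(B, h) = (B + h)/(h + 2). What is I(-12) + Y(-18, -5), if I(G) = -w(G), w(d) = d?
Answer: 59/3 ≈ 19.667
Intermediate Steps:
Y(B, h) = (B + h)/(2 + h)
I(G) = -G
I(-12) + Y(-18, -5) = -1*(-12) + (-18 - 5)/(2 - 5) = 12 - 23/(-3) = 12 - 1/3*(-23) = 12 + 23/3 = 59/3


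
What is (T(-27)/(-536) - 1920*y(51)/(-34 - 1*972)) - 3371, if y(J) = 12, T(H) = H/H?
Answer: -902674351/269608 ≈ -3348.1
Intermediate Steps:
T(H) = 1
(T(-27)/(-536) - 1920*y(51)/(-34 - 1*972)) - 3371 = (1/(-536) - 1920*12/(-34 - 1*972)) - 3371 = (1*(-1/536) - 1920*12/(-34 - 972)) - 3371 = (-1/536 - 1920/((-1006*1/12))) - 3371 = (-1/536 - 1920/(-503/6)) - 3371 = (-1/536 - 1920*(-6/503)) - 3371 = (-1/536 + 11520/503) - 3371 = 6174217/269608 - 3371 = -902674351/269608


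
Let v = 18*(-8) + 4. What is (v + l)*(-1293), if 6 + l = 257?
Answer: -143523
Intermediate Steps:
l = 251 (l = -6 + 257 = 251)
v = -140 (v = -144 + 4 = -140)
(v + l)*(-1293) = (-140 + 251)*(-1293) = 111*(-1293) = -143523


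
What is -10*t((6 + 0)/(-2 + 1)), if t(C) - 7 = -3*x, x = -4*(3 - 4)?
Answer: 50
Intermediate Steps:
x = 4 (x = -4*(-1) = 4)
t(C) = -5 (t(C) = 7 - 3*4 = 7 - 12 = -5)
-10*t((6 + 0)/(-2 + 1)) = -10*(-5) = 50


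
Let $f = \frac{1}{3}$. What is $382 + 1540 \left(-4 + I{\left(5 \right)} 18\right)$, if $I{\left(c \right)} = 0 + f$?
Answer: $3462$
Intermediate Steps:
$f = \frac{1}{3} \approx 0.33333$
$I{\left(c \right)} = \frac{1}{3}$ ($I{\left(c \right)} = 0 + \frac{1}{3} = \frac{1}{3}$)
$382 + 1540 \left(-4 + I{\left(5 \right)} 18\right) = 382 + 1540 \left(-4 + \frac{1}{3} \cdot 18\right) = 382 + 1540 \left(-4 + 6\right) = 382 + 1540 \cdot 2 = 382 + 3080 = 3462$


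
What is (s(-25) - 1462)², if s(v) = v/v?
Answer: 2134521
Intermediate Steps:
s(v) = 1
(s(-25) - 1462)² = (1 - 1462)² = (-1461)² = 2134521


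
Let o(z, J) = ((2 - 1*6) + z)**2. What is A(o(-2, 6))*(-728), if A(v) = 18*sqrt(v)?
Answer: -78624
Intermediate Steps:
o(z, J) = (-4 + z)**2 (o(z, J) = ((2 - 6) + z)**2 = (-4 + z)**2)
A(o(-2, 6))*(-728) = (18*sqrt((-4 - 2)**2))*(-728) = (18*sqrt((-6)**2))*(-728) = (18*sqrt(36))*(-728) = (18*6)*(-728) = 108*(-728) = -78624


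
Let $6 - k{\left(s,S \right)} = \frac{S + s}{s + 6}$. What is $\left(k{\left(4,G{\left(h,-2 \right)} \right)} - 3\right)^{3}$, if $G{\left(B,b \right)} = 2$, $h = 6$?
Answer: $\frac{1728}{125} \approx 13.824$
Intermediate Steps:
$k{\left(s,S \right)} = 6 - \frac{S + s}{6 + s}$ ($k{\left(s,S \right)} = 6 - \frac{S + s}{s + 6} = 6 - \frac{S + s}{6 + s}$)
$\left(k{\left(4,G{\left(h,-2 \right)} \right)} - 3\right)^{3} = \left(\frac{36 - 2 + 5 \cdot 4}{6 + 4} - 3\right)^{3} = \left(\frac{36 - 2 + 20}{10} - 3\right)^{3} = \left(\frac{1}{10} \cdot 54 - 3\right)^{3} = \left(\frac{27}{5} - 3\right)^{3} = \left(\frac{12}{5}\right)^{3} = \frac{1728}{125}$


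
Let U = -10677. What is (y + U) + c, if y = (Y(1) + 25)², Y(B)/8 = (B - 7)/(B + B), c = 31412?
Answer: 20736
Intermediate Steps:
Y(B) = 4*(-7 + B)/B (Y(B) = 8*((B - 7)/(B + B)) = 8*((-7 + B)/((2*B))) = 8*((-7 + B)*(1/(2*B))) = 8*((-7 + B)/(2*B)) = 4*(-7 + B)/B)
y = 1 (y = ((4 - 28/1) + 25)² = ((4 - 28*1) + 25)² = ((4 - 28) + 25)² = (-24 + 25)² = 1² = 1)
(y + U) + c = (1 - 10677) + 31412 = -10676 + 31412 = 20736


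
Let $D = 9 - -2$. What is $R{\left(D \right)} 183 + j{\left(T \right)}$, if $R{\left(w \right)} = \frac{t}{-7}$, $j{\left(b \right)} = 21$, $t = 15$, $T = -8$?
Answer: $- \frac{2598}{7} \approx -371.14$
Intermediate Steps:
$D = 11$ ($D = 9 + 2 = 11$)
$R{\left(w \right)} = - \frac{15}{7}$ ($R{\left(w \right)} = \frac{15}{-7} = 15 \left(- \frac{1}{7}\right) = - \frac{15}{7}$)
$R{\left(D \right)} 183 + j{\left(T \right)} = \left(- \frac{15}{7}\right) 183 + 21 = - \frac{2745}{7} + 21 = - \frac{2598}{7}$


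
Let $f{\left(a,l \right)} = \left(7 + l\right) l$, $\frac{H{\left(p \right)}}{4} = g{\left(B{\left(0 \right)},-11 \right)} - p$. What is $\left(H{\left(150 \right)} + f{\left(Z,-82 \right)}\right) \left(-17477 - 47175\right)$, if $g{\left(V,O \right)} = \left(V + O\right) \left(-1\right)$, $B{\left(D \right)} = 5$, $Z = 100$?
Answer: $-360370248$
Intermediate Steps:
$g{\left(V,O \right)} = - O - V$ ($g{\left(V,O \right)} = \left(O + V\right) \left(-1\right) = - O - V$)
$H{\left(p \right)} = 24 - 4 p$ ($H{\left(p \right)} = 4 \left(\left(\left(-1\right) \left(-11\right) - 5\right) - p\right) = 4 \left(\left(11 - 5\right) - p\right) = 4 \left(6 - p\right) = 24 - 4 p$)
$f{\left(a,l \right)} = l \left(7 + l\right)$
$\left(H{\left(150 \right)} + f{\left(Z,-82 \right)}\right) \left(-17477 - 47175\right) = \left(\left(24 - 600\right) - 82 \left(7 - 82\right)\right) \left(-17477 - 47175\right) = \left(\left(24 - 600\right) - -6150\right) \left(-64652\right) = \left(-576 + 6150\right) \left(-64652\right) = 5574 \left(-64652\right) = -360370248$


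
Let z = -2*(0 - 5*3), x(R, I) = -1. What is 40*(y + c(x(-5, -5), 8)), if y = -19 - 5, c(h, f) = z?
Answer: 240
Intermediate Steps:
z = 30 (z = -2*(0 - 15) = -2*(-15) = 30)
c(h, f) = 30
y = -24
40*(y + c(x(-5, -5), 8)) = 40*(-24 + 30) = 40*6 = 240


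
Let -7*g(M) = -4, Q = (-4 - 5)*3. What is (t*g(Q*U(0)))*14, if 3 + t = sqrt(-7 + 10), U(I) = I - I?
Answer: -24 + 8*sqrt(3) ≈ -10.144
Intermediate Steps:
Q = -27 (Q = -9*3 = -27)
U(I) = 0
g(M) = 4/7 (g(M) = -1/7*(-4) = 4/7)
t = -3 + sqrt(3) (t = -3 + sqrt(-7 + 10) = -3 + sqrt(3) ≈ -1.2680)
(t*g(Q*U(0)))*14 = ((-3 + sqrt(3))*(4/7))*14 = (-12/7 + 4*sqrt(3)/7)*14 = -24 + 8*sqrt(3)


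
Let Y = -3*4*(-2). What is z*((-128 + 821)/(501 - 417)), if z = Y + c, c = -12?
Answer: 99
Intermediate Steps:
Y = 24 (Y = -12*(-2) = 24)
z = 12 (z = 24 - 12 = 12)
z*((-128 + 821)/(501 - 417)) = 12*((-128 + 821)/(501 - 417)) = 12*(693/84) = 12*(693*(1/84)) = 12*(33/4) = 99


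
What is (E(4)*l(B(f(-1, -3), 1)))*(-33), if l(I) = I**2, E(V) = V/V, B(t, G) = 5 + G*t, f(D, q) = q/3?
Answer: -528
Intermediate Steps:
f(D, q) = q/3 (f(D, q) = q*(1/3) = q/3)
E(V) = 1
(E(4)*l(B(f(-1, -3), 1)))*(-33) = (1*(5 + 1*((1/3)*(-3)))**2)*(-33) = (1*(5 + 1*(-1))**2)*(-33) = (1*(5 - 1)**2)*(-33) = (1*4**2)*(-33) = (1*16)*(-33) = 16*(-33) = -528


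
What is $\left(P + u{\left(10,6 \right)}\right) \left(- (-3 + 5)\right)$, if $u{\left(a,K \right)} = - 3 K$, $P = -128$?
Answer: $292$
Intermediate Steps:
$\left(P + u{\left(10,6 \right)}\right) \left(- (-3 + 5)\right) = \left(-128 - 18\right) \left(- (-3 + 5)\right) = \left(-128 - 18\right) \left(\left(-1\right) 2\right) = \left(-146\right) \left(-2\right) = 292$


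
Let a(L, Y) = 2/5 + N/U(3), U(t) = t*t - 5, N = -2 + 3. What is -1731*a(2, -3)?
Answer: -22503/20 ≈ -1125.2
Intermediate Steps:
N = 1
U(t) = -5 + t² (U(t) = t² - 5 = -5 + t²)
a(L, Y) = 13/20 (a(L, Y) = 2/5 + 1/(-5 + 3²) = 2*(⅕) + 1/(-5 + 9) = ⅖ + 1/4 = ⅖ + 1*(¼) = ⅖ + ¼ = 13/20)
-1731*a(2, -3) = -1731*13/20 = -22503/20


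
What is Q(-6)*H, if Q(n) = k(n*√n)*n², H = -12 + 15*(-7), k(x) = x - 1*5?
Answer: 21060 + 25272*I*√6 ≈ 21060.0 + 61904.0*I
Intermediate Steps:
k(x) = -5 + x (k(x) = x - 5 = -5 + x)
H = -117 (H = -12 - 105 = -117)
Q(n) = n²*(-5 + n^(3/2)) (Q(n) = (-5 + n*√n)*n² = (-5 + n^(3/2))*n² = n²*(-5 + n^(3/2)))
Q(-6)*H = ((-6)²*(-5 + (-6)^(3/2)))*(-117) = (36*(-5 - 6*I*√6))*(-117) = (-180 - 216*I*√6)*(-117) = 21060 + 25272*I*√6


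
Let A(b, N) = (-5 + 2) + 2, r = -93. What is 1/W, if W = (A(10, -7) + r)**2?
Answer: 1/8836 ≈ 0.00011317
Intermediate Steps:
A(b, N) = -1 (A(b, N) = -3 + 2 = -1)
W = 8836 (W = (-1 - 93)**2 = (-94)**2 = 8836)
1/W = 1/8836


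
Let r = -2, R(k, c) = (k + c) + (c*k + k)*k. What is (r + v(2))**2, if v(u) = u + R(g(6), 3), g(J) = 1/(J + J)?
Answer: 784/81 ≈ 9.6790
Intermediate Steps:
g(J) = 1/(2*J)
R(k, c) = c + k + k*(k + c*k) (R(k, c) = (c + k) + (k + c*k)*k = (c + k) + k*(k + c*k) = c + k + k*(k + c*k))
v(u) = 28/9 + u (v(u) = u + (3 + (1/2)/6 + ((1/2)/6)**2 + 3*((1/2)/6)**2) = u + (3 + (1/2)*(1/6) + ((1/2)*(1/6))**2 + 3*((1/2)*(1/6))**2) = u + (3 + 1/12 + (1/12)**2 + 3*(1/12)**2) = u + (3 + 1/12 + 1/144 + 3*(1/144)) = u + (3 + 1/12 + 1/144 + 1/48) = u + 28/9 = 28/9 + u)
(r + v(2))**2 = (-2 + (28/9 + 2))**2 = (-2 + 46/9)**2 = (28/9)**2 = 784/81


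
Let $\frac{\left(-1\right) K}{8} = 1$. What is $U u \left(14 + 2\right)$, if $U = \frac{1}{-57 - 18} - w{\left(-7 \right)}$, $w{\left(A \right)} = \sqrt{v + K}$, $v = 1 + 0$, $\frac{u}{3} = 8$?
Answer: $- \frac{128}{25} - 384 i \sqrt{7} \approx -5.12 - 1016.0 i$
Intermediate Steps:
$u = 24$ ($u = 3 \cdot 8 = 24$)
$v = 1$
$K = -8$ ($K = \left(-8\right) 1 = -8$)
$w{\left(A \right)} = i \sqrt{7}$ ($w{\left(A \right)} = \sqrt{1 - 8} = \sqrt{-7} = i \sqrt{7}$)
$U = - \frac{1}{75} - i \sqrt{7}$ ($U = \frac{1}{-57 - 18} - i \sqrt{7} = \frac{1}{-75} - i \sqrt{7} = - \frac{1}{75} - i \sqrt{7} \approx -0.013333 - 2.6458 i$)
$U u \left(14 + 2\right) = \left(- \frac{1}{75} - i \sqrt{7}\right) 24 \left(14 + 2\right) = \left(- \frac{1}{75} - i \sqrt{7}\right) 24 \cdot 16 = \left(- \frac{1}{75} - i \sqrt{7}\right) 384 = - \frac{128}{25} - 384 i \sqrt{7}$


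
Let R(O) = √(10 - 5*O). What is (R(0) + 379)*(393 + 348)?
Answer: 280839 + 741*√10 ≈ 2.8318e+5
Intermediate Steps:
(R(0) + 379)*(393 + 348) = (√(10 - 5*0) + 379)*(393 + 348) = (√(10 + 0) + 379)*741 = (√10 + 379)*741 = (379 + √10)*741 = 280839 + 741*√10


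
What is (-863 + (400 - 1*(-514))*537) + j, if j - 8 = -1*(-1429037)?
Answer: 1919000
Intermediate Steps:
j = 1429045 (j = 8 - 1*(-1429037) = 8 + 1429037 = 1429045)
(-863 + (400 - 1*(-514))*537) + j = (-863 + (400 - 1*(-514))*537) + 1429045 = (-863 + (400 + 514)*537) + 1429045 = (-863 + 914*537) + 1429045 = (-863 + 490818) + 1429045 = 489955 + 1429045 = 1919000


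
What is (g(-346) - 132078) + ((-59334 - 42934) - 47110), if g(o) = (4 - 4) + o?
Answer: -281802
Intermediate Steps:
g(o) = o (g(o) = 0 + o = o)
(g(-346) - 132078) + ((-59334 - 42934) - 47110) = (-346 - 132078) + ((-59334 - 42934) - 47110) = -132424 + (-102268 - 47110) = -132424 - 149378 = -281802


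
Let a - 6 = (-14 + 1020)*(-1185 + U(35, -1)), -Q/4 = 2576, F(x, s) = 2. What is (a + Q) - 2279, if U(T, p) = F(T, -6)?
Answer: -1202675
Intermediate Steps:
Q = -10304 (Q = -4*2576 = -10304)
U(T, p) = 2
a = -1190092 (a = 6 + (-14 + 1020)*(-1185 + 2) = 6 + 1006*(-1183) = 6 - 1190098 = -1190092)
(a + Q) - 2279 = (-1190092 - 10304) - 2279 = -1200396 - 2279 = -1202675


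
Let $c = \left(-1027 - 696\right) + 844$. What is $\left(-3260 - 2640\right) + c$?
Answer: $-6779$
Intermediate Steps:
$c = -879$ ($c = -1723 + 844 = -879$)
$\left(-3260 - 2640\right) + c = \left(-3260 - 2640\right) - 879 = -5900 - 879 = -6779$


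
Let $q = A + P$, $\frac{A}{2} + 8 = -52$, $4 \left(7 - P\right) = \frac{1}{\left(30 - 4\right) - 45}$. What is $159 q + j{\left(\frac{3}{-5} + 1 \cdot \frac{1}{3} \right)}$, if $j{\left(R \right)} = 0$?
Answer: $- \frac{1365333}{76} \approx -17965.0$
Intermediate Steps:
$P = \frac{533}{76}$ ($P = 7 - \frac{1}{4 \left(\left(30 - 4\right) - 45\right)} = 7 - \frac{1}{4 \left(26 - 45\right)} = 7 - \frac{1}{4 \left(-19\right)} = 7 - - \frac{1}{76} = 7 + \frac{1}{76} = \frac{533}{76} \approx 7.0132$)
$A = -120$ ($A = -16 + 2 \left(-52\right) = -16 - 104 = -120$)
$q = - \frac{8587}{76}$ ($q = -120 + \frac{533}{76} = - \frac{8587}{76} \approx -112.99$)
$159 q + j{\left(\frac{3}{-5} + 1 \cdot \frac{1}{3} \right)} = 159 \left(- \frac{8587}{76}\right) + 0 = - \frac{1365333}{76} + 0 = - \frac{1365333}{76}$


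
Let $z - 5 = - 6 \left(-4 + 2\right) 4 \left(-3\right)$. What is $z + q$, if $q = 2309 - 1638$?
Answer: $532$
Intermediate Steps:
$q = 671$ ($q = 2309 - 1638 = 671$)
$z = -139$ ($z = 5 + - 6 \left(-4 + 2\right) 4 \left(-3\right) = 5 + \left(-6\right) \left(-2\right) 4 \left(-3\right) = 5 + 12 \cdot 4 \left(-3\right) = 5 + 48 \left(-3\right) = 5 - 144 = -139$)
$z + q = -139 + 671 = 532$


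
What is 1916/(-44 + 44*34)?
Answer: 479/363 ≈ 1.3196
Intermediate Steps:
1916/(-44 + 44*34) = 1916/(-44 + 1496) = 1916/1452 = 1916*(1/1452) = 479/363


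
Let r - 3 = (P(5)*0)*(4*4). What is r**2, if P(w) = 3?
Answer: 9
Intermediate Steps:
r = 3 (r = 3 + (3*0)*(4*4) = 3 + 0*16 = 3 + 0 = 3)
r**2 = 3**2 = 9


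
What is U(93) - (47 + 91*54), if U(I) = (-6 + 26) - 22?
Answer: -4963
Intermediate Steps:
U(I) = -2 (U(I) = 20 - 22 = -2)
U(93) - (47 + 91*54) = -2 - (47 + 91*54) = -2 - (47 + 4914) = -2 - 1*4961 = -2 - 4961 = -4963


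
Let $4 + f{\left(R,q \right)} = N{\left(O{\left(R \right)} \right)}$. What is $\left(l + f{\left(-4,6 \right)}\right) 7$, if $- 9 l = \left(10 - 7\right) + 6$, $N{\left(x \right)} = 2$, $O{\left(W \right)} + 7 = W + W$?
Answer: $-21$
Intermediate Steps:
$O{\left(W \right)} = -7 + 2 W$ ($O{\left(W \right)} = -7 + \left(W + W\right) = -7 + 2 W$)
$f{\left(R,q \right)} = -2$ ($f{\left(R,q \right)} = -4 + 2 = -2$)
$l = -1$ ($l = - \frac{\left(10 - 7\right) + 6}{9} = - \frac{3 + 6}{9} = \left(- \frac{1}{9}\right) 9 = -1$)
$\left(l + f{\left(-4,6 \right)}\right) 7 = \left(-1 - 2\right) 7 = \left(-3\right) 7 = -21$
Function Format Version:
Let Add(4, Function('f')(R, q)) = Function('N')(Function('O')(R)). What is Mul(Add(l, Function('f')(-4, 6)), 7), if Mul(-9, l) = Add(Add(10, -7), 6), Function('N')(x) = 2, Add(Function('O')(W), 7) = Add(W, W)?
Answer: -21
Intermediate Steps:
Function('O')(W) = Add(-7, Mul(2, W)) (Function('O')(W) = Add(-7, Add(W, W)) = Add(-7, Mul(2, W)))
Function('f')(R, q) = -2 (Function('f')(R, q) = Add(-4, 2) = -2)
l = -1 (l = Mul(Rational(-1, 9), Add(Add(10, -7), 6)) = Mul(Rational(-1, 9), Add(3, 6)) = Mul(Rational(-1, 9), 9) = -1)
Mul(Add(l, Function('f')(-4, 6)), 7) = Mul(Add(-1, -2), 7) = Mul(-3, 7) = -21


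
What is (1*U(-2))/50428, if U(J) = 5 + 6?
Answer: 11/50428 ≈ 0.00021813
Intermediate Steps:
U(J) = 11
(1*U(-2))/50428 = (1*11)/50428 = 11*(1/50428) = 11/50428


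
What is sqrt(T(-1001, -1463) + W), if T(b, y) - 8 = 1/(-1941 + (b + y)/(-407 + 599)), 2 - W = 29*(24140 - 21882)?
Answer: 3*I*sqrt(999748201714)/11723 ≈ 255.88*I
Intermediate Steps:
W = -65480 (W = 2 - 29*(24140 - 21882) = 2 - 29*2258 = 2 - 1*65482 = 2 - 65482 = -65480)
T(b, y) = 8 + 1/(-1941 + b/192 + y/192) (T(b, y) = 8 + 1/(-1941 + (b + y)/(-407 + 599)) = 8 + 1/(-1941 + (b + y)/192) = 8 + 1/(-1941 + (b + y)*(1/192)) = 8 + 1/(-1941 + (b/192 + y/192)) = 8 + 1/(-1941 + b/192 + y/192))
sqrt(T(-1001, -1463) + W) = sqrt(8*(-372648 - 1001 - 1463)/(-372672 - 1001 - 1463) - 65480) = sqrt(8*(-375112)/(-375136) - 65480) = sqrt(8*(-1/375136)*(-375112) - 65480) = sqrt(93778/11723 - 65480) = sqrt(-767528262/11723) = 3*I*sqrt(999748201714)/11723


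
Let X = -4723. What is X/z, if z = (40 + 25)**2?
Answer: -4723/4225 ≈ -1.1179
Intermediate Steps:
z = 4225 (z = 65**2 = 4225)
X/z = -4723/4225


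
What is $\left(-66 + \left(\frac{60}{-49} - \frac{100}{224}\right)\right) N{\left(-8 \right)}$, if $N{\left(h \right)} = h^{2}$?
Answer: $- \frac{212216}{49} \approx -4330.9$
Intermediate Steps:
$\left(-66 + \left(\frac{60}{-49} - \frac{100}{224}\right)\right) N{\left(-8 \right)} = \left(-66 + \left(\frac{60}{-49} - \frac{100}{224}\right)\right) \left(-8\right)^{2} = \left(-66 + \left(60 \left(- \frac{1}{49}\right) - \frac{25}{56}\right)\right) 64 = \left(-66 - \frac{655}{392}\right) 64 = \left(- \frac{26527}{392}\right) 64 = - \frac{212216}{49}$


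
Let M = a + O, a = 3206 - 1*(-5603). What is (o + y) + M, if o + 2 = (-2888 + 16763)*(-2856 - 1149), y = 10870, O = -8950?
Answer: -55558648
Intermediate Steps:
a = 8809 (a = 3206 + 5603 = 8809)
M = -141 (M = 8809 - 8950 = -141)
o = -55569377 (o = -2 + (-2888 + 16763)*(-2856 - 1149) = -2 + 13875*(-4005) = -2 - 55569375 = -55569377)
(o + y) + M = (-55569377 + 10870) - 141 = -55558507 - 141 = -55558648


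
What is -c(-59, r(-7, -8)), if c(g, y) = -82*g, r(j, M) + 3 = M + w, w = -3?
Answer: -4838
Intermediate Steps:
r(j, M) = -6 + M (r(j, M) = -3 + (M - 3) = -3 + (-3 + M) = -6 + M)
-c(-59, r(-7, -8)) = -(-82)*(-59) = -1*4838 = -4838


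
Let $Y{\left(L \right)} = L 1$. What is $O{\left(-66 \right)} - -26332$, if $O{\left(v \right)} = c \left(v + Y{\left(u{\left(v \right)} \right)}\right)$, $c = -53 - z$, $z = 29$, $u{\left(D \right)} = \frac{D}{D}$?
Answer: $31662$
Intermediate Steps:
$u{\left(D \right)} = 1$
$Y{\left(L \right)} = L$
$c = -82$ ($c = -53 - 29 = -82$)
$O{\left(v \right)} = -82 - 82 v$ ($O{\left(v \right)} = - 82 \left(v + 1\right) = - 82 \left(1 + v\right) = -82 - 82 v$)
$O{\left(-66 \right)} - -26332 = \left(-82 - -5412\right) - -26332 = \left(-82 + 5412\right) + 26332 = 5330 + 26332 = 31662$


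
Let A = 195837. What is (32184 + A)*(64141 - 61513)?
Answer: 599239188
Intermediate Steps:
(32184 + A)*(64141 - 61513) = (32184 + 195837)*(64141 - 61513) = 228021*2628 = 599239188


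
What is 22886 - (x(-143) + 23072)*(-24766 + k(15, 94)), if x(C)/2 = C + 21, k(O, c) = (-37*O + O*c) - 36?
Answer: 546685002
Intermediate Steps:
k(O, c) = -36 - 37*O + O*c
x(C) = 42 + 2*C (x(C) = 2*(C + 21) = 2*(21 + C) = 42 + 2*C)
22886 - (x(-143) + 23072)*(-24766 + k(15, 94)) = 22886 - ((42 + 2*(-143)) + 23072)*(-24766 + (-36 - 37*15 + 15*94)) = 22886 - ((42 - 286) + 23072)*(-24766 + (-36 - 555 + 1410)) = 22886 - (-244 + 23072)*(-24766 + 819) = 22886 - 22828*(-23947) = 22886 - 1*(-546662116) = 22886 + 546662116 = 546685002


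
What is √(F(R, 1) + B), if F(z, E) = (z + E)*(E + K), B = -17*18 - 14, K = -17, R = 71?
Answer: 8*I*√23 ≈ 38.367*I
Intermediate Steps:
B = -320 (B = -306 - 14 = -320)
F(z, E) = (-17 + E)*(E + z) (F(z, E) = (z + E)*(E - 17) = (E + z)*(-17 + E) = (-17 + E)*(E + z))
√(F(R, 1) + B) = √((1² - 17*1 - 17*71 + 1*71) - 320) = √((1 - 17 - 1207 + 71) - 320) = √(-1152 - 320) = √(-1472) = 8*I*√23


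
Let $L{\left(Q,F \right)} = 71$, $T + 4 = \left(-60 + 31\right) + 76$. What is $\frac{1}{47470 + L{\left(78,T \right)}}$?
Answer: $\frac{1}{47541} \approx 2.1034 \cdot 10^{-5}$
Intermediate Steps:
$T = 43$ ($T = -4 + \left(\left(-60 + 31\right) + 76\right) = -4 + \left(-29 + 76\right) = -4 + 47 = 43$)
$\frac{1}{47470 + L{\left(78,T \right)}} = \frac{1}{47470 + 71} = \frac{1}{47541}$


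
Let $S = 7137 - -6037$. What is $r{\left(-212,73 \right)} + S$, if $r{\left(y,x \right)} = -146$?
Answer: $13028$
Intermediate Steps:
$S = 13174$ ($S = 7137 + 6037 = 13174$)
$r{\left(-212,73 \right)} + S = -146 + 13174 = 13028$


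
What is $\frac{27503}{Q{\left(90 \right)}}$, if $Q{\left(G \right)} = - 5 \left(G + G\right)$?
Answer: $- \frac{27503}{900} \approx -30.559$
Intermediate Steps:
$Q{\left(G \right)} = - 10 G$ ($Q{\left(G \right)} = - 5 \cdot 2 G = - 10 G$)
$\frac{27503}{Q{\left(90 \right)}} = \frac{27503}{\left(-10\right) 90} = \frac{27503}{-900} = 27503 \left(- \frac{1}{900}\right) = - \frac{27503}{900}$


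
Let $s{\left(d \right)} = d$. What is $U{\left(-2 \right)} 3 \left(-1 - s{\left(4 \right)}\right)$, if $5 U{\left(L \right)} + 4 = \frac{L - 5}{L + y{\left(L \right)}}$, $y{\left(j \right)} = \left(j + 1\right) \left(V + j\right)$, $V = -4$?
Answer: $\frac{69}{4} \approx 17.25$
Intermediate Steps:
$y{\left(j \right)} = \left(1 + j\right) \left(-4 + j\right)$ ($y{\left(j \right)} = \left(j + 1\right) \left(-4 + j\right) = \left(1 + j\right) \left(-4 + j\right)$)
$U{\left(L \right)} = - \frac{4}{5} + \frac{-5 + L}{5 \left(-4 + L^{2} - 2 L\right)}$ ($U{\left(L \right)} = - \frac{4}{5} + \frac{\left(L - 5\right) \frac{1}{L - \left(4 - L^{2} + 3 L\right)}}{5} = - \frac{4}{5} + \frac{\left(-5 + L\right) \frac{1}{-4 + L^{2} - 2 L}}{5} = - \frac{4}{5} + \frac{\frac{1}{-4 + L^{2} - 2 L} \left(-5 + L\right)}{5} = - \frac{4}{5} + \frac{-5 + L}{5 \left(-4 + L^{2} - 2 L\right)}$)
$U{\left(-2 \right)} 3 \left(-1 - s{\left(4 \right)}\right) = \frac{11 - 4 \left(-2\right)^{2} + 9 \left(-2\right)}{5 \left(-4 + \left(-2\right)^{2} - -4\right)} 3 \left(-1 - 4\right) = \frac{11 - 16 - 18}{5 \left(-4 + 4 + 4\right)} 3 \left(-1 - 4\right) = \frac{11 - 16 - 18}{5 \cdot 4} \cdot 3 \left(-5\right) = \frac{1}{5} \cdot \frac{1}{4} \left(-23\right) 3 \left(-5\right) = \left(- \frac{23}{20}\right) 3 \left(-5\right) = \left(- \frac{69}{20}\right) \left(-5\right) = \frac{69}{4}$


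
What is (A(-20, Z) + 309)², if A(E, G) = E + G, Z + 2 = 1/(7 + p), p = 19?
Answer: 55696369/676 ≈ 82391.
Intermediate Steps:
Z = -51/26 (Z = -2 + 1/(7 + 19) = -2 + 1/26 = -51/26 ≈ -1.9615)
(A(-20, Z) + 309)² = ((-20 - 51/26) + 309)² = (-571/26 + 309)² = (7463/26)² = 55696369/676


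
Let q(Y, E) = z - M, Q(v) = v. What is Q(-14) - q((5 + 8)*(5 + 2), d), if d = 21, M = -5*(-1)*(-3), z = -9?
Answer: -20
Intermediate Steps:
M = -15 (M = 5*(-3) = -15)
q(Y, E) = 6 (q(Y, E) = -9 - 1*(-15) = -9 + 15 = 6)
Q(-14) - q((5 + 8)*(5 + 2), d) = -14 - 1*6 = -14 - 6 = -20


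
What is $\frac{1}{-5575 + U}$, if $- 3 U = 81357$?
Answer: $- \frac{1}{32694} \approx -3.0587 \cdot 10^{-5}$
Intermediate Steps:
$U = -27119$ ($U = \left(- \frac{1}{3}\right) 81357 = -27119$)
$\frac{1}{-5575 + U} = \frac{1}{-5575 - 27119} = \frac{1}{-32694} = - \frac{1}{32694}$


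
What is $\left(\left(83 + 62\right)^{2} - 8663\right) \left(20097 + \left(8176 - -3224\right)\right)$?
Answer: $389365914$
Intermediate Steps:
$\left(\left(83 + 62\right)^{2} - 8663\right) \left(20097 + \left(8176 - -3224\right)\right) = \left(145^{2} - 8663\right) \left(20097 + \left(8176 + 3224\right)\right) = \left(21025 - 8663\right) \left(20097 + 11400\right) = 12362 \cdot 31497 = 389365914$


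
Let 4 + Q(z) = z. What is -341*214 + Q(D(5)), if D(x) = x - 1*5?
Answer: -72978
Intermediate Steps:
D(x) = -5 + x (D(x) = x - 5 = -5 + x)
Q(z) = -4 + z
-341*214 + Q(D(5)) = -341*214 + (-4 + (-5 + 5)) = -72974 + (-4 + 0) = -72974 - 4 = -72978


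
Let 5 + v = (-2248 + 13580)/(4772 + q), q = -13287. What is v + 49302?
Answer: 419752623/8515 ≈ 49296.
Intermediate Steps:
v = -53907/8515 (v = -5 + (-2248 + 13580)/(4772 - 13287) = -5 + 11332/(-8515) = -5 + 11332*(-1/8515) = -5 - 11332/8515 = -53907/8515 ≈ -6.3308)
v + 49302 = -53907/8515 + 49302 = 419752623/8515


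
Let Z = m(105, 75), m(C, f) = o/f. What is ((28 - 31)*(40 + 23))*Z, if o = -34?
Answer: 2142/25 ≈ 85.680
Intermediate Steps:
m(C, f) = -34/f
Z = -34/75 ≈ -0.45333
((28 - 31)*(40 + 23))*Z = ((28 - 31)*(40 + 23))*(-34/75) = -3*63*(-34/75) = -189*(-34/75) = 2142/25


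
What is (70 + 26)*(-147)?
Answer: -14112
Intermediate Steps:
(70 + 26)*(-147) = 96*(-147) = -14112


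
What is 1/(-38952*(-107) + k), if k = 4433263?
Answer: 1/8601127 ≈ 1.1626e-7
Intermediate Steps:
1/(-38952*(-107) + k) = 1/(-38952*(-107) + 4433263) = 1/(4167864 + 4433263) = 1/8601127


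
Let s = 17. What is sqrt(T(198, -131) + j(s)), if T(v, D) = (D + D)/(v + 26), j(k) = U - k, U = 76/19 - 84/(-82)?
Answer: 3*I*sqrt(1924909)/1148 ≈ 3.6256*I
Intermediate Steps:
U = 206/41 (U = 76*(1/19) - 84*(-1/82) = 4 + 42/41 = 206/41 ≈ 5.0244)
j(k) = 206/41 - k
T(v, D) = 2*D/(26 + v) (T(v, D) = (2*D)/(26 + v) = 2*D/(26 + v))
sqrt(T(198, -131) + j(s)) = sqrt(2*(-131)/(26 + 198) + (206/41 - 1*17)) = sqrt(2*(-131)/224 + (206/41 - 17)) = sqrt(2*(-131)*(1/224) - 491/41) = sqrt(-131/112 - 491/41) = sqrt(-60363/4592) = 3*I*sqrt(1924909)/1148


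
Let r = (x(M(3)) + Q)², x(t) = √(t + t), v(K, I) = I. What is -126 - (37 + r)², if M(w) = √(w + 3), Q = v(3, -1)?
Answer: -126 - (37 + (1 - 2^(¾)*3^(¼))²)² ≈ -1606.1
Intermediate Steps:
Q = -1
M(w) = √(3 + w)
x(t) = √2*√t (x(t) = √(2*t) = √2*√t)
r = (-1 + 2^(¾)*3^(¼))² (r = (√2*√(√(3 + 3)) - 1)² = (√2*√(√6) - 1)² = (√2*6^(¼) - 1)² = (2^(¾)*3^(¼) - 1)² = (-1 + 2^(¾)*3^(¼))² ≈ 1.4723)
-126 - (37 + r)² = -126 - (37 + (1 - 2^(¾)*3^(¼))²)²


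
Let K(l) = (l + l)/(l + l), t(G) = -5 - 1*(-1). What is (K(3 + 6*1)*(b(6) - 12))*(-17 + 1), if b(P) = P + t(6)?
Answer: 160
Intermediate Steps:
t(G) = -4 (t(G) = -5 + 1 = -4)
b(P) = -4 + P (b(P) = P - 4 = -4 + P)
K(l) = 1 (K(l) = (2*l)/((2*l)) = (2*l)*(1/(2*l)) = 1)
(K(3 + 6*1)*(b(6) - 12))*(-17 + 1) = (1*((-4 + 6) - 12))*(-17 + 1) = (1*(2 - 12))*(-16) = (1*(-10))*(-16) = -10*(-16) = 160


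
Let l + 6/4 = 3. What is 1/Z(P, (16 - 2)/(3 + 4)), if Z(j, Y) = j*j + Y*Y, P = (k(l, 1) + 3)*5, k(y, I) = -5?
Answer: 1/104 ≈ 0.0096154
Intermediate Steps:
l = 3/2 (l = -3/2 + 3 = 3/2 ≈ 1.5000)
P = -10 (P = (-5 + 3)*5 = -2*5 = -10)
Z(j, Y) = Y² + j² (Z(j, Y) = j² + Y² = Y² + j²)
1/Z(P, (16 - 2)/(3 + 4)) = 1/(((16 - 2)/(3 + 4))² + (-10)²) = 1/((14/7)² + 100) = 1/((14*(⅐))² + 100) = 1/(2² + 100) = 1/(4 + 100) = 1/104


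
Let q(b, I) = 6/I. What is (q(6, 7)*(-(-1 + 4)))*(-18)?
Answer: 324/7 ≈ 46.286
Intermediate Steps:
(q(6, 7)*(-(-1 + 4)))*(-18) = ((6/7)*(-(-1 + 4)))*(-18) = ((6*(⅐))*(-1*3))*(-18) = ((6/7)*(-3))*(-18) = -18/7*(-18) = 324/7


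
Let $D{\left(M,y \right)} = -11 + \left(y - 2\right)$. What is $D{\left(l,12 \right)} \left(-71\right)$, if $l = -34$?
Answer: $71$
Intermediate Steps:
$D{\left(M,y \right)} = -13 + y$ ($D{\left(M,y \right)} = -11 + \left(-2 + y\right) = -13 + y$)
$D{\left(l,12 \right)} \left(-71\right) = \left(-13 + 12\right) \left(-71\right) = \left(-1\right) \left(-71\right) = 71$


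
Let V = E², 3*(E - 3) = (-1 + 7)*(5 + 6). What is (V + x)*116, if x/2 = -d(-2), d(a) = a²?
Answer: 71572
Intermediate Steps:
E = 25 (E = 3 + ((-1 + 7)*(5 + 6))/3 = 3 + (6*11)/3 = 3 + (⅓)*66 = 3 + 22 = 25)
V = 625 (V = 25² = 625)
x = -8 (x = 2*(-1*(-2)²) = 2*(-1*4) = 2*(-4) = -8)
(V + x)*116 = (625 - 8)*116 = 617*116 = 71572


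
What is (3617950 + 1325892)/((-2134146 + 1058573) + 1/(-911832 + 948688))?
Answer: -182210240752/39641318487 ≈ -4.5965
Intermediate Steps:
(3617950 + 1325892)/((-2134146 + 1058573) + 1/(-911832 + 948688)) = 4943842/(-1075573 + 1/36856) = 4943842/(-39641318487/36856) = 4943842*(-36856/39641318487) = -182210240752/39641318487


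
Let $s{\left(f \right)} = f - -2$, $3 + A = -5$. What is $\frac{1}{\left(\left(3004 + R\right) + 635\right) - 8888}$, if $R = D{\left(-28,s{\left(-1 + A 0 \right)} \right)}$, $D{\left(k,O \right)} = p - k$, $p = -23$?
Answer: $- \frac{1}{5244} \approx -0.00019069$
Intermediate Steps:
$A = -8$ ($A = -3 - 5 = -8$)
$s{\left(f \right)} = 2 + f$ ($s{\left(f \right)} = f + 2 = 2 + f$)
$D{\left(k,O \right)} = -23 - k$
$R = 5$ ($R = -23 - -28 = -23 + 28 = 5$)
$\frac{1}{\left(\left(3004 + R\right) + 635\right) - 8888} = \frac{1}{\left(\left(3004 + 5\right) + 635\right) - 8888} = \frac{1}{\left(3009 + 635\right) - 8888} = \frac{1}{3644 - 8888} = \frac{1}{-5244} = - \frac{1}{5244}$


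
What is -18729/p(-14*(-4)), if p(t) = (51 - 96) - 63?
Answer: 2081/12 ≈ 173.42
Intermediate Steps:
p(t) = -108 (p(t) = -45 - 63 = -108)
-18729/p(-14*(-4)) = -18729/(-108) = -18729*(-1/108) = 2081/12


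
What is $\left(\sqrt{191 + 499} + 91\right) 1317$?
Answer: $119847 + 1317 \sqrt{690} \approx 1.5444 \cdot 10^{5}$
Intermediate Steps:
$\left(\sqrt{191 + 499} + 91\right) 1317 = \left(\sqrt{690} + 91\right) 1317 = \left(91 + \sqrt{690}\right) 1317 = 119847 + 1317 \sqrt{690}$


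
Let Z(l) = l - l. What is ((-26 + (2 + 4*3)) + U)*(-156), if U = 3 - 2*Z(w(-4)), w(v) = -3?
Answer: 1404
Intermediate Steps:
Z(l) = 0
U = 3 (U = 3 - 2*0 = 3 + 0 = 3)
((-26 + (2 + 4*3)) + U)*(-156) = ((-26 + (2 + 4*3)) + 3)*(-156) = ((-26 + (2 + 12)) + 3)*(-156) = ((-26 + 14) + 3)*(-156) = (-12 + 3)*(-156) = -9*(-156) = 1404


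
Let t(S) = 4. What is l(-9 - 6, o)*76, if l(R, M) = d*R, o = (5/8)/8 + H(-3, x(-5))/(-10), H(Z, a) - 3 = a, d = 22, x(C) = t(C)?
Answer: -25080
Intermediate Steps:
x(C) = 4
H(Z, a) = 3 + a
o = -199/320 (o = (5/8)/8 + (3 + 4)/(-10) = (5*(⅛))*(⅛) + 7*(-⅒) = (5/8)*(⅛) - 7/10 = 5/64 - 7/10 = -199/320 ≈ -0.62187)
l(R, M) = 22*R
l(-9 - 6, o)*76 = (22*(-9 - 6))*76 = (22*(-15))*76 = -330*76 = -25080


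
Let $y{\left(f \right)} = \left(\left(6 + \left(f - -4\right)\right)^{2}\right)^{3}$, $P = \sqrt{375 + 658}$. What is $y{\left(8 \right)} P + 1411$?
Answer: $1411 + 34012224 \sqrt{1033} \approx 1.0932 \cdot 10^{9}$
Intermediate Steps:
$P = \sqrt{1033} \approx 32.14$
$y{\left(f \right)} = \left(10 + f\right)^{6}$ ($y{\left(f \right)} = \left(\left(6 + \left(f + 4\right)\right)^{2}\right)^{3} = \left(\left(6 + \left(4 + f\right)\right)^{2}\right)^{3} = \left(\left(10 + f\right)^{2}\right)^{3} = \left(10 + f\right)^{6}$)
$y{\left(8 \right)} P + 1411 = \left(10 + 8\right)^{6} \sqrt{1033} + 1411 = 18^{6} \sqrt{1033} + 1411 = 34012224 \sqrt{1033} + 1411 = 1411 + 34012224 \sqrt{1033}$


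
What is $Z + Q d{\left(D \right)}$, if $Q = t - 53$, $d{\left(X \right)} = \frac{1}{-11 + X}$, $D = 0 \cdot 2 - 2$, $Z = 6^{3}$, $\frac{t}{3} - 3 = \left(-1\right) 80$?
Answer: $\frac{3092}{13} \approx 237.85$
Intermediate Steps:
$t = -231$ ($t = 9 + 3 \left(\left(-1\right) 80\right) = 9 + 3 \left(-80\right) = 9 - 240 = -231$)
$Z = 216$
$D = -2$ ($D = 0 - 2 = -2$)
$Q = -284$ ($Q = -231 - 53 = -284$)
$Z + Q d{\left(D \right)} = 216 - \frac{284}{-11 - 2} = 216 - \frac{284}{-13} = 216 - - \frac{284}{13} = 216 + \frac{284}{13} = \frac{3092}{13}$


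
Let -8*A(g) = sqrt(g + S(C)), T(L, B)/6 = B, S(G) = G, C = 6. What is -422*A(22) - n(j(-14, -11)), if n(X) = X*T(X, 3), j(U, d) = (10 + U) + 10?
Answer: -108 + 211*sqrt(7)/2 ≈ 171.13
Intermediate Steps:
T(L, B) = 6*B
j(U, d) = 20 + U
n(X) = 18*X (n(X) = X*(6*3) = X*18 = 18*X)
A(g) = -sqrt(6 + g)/8 (A(g) = -sqrt(g + 6)/8 = -sqrt(6 + g)/8)
-422*A(22) - n(j(-14, -11)) = -(-211)*sqrt(6 + 22)/4 - 18*(20 - 14) = -(-211)*sqrt(28)/4 - 18*6 = -(-211)*2*sqrt(7)/4 - 1*108 = -(-211)*sqrt(7)/2 - 108 = 211*sqrt(7)/2 - 108 = -108 + 211*sqrt(7)/2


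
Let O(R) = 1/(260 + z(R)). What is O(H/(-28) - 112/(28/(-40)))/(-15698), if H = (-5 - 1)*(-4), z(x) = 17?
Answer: -1/4348346 ≈ -2.2997e-7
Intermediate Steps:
H = 24 (H = -6*(-4) = 24)
O(R) = 1/277 (O(R) = 1/(260 + 17) = 1/277)
O(H/(-28) - 112/(28/(-40)))/(-15698) = (1/277)/(-15698) = (1/277)*(-1/15698) = -1/4348346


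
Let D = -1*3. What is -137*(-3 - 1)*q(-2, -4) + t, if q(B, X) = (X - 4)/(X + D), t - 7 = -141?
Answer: 3446/7 ≈ 492.29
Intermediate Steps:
D = -3
t = -134 (t = 7 - 141 = -134)
q(B, X) = (-4 + X)/(-3 + X) (q(B, X) = (X - 4)/(X - 3) = (-4 + X)/(-3 + X))
-137*(-3 - 1)*q(-2, -4) + t = -137*(-3 - 1)*(-4 - 4)/(-3 - 4) - 134 = -(-548)*-8/(-7) - 134 = -(-548)*(-⅐*(-8)) - 134 = -(-548)*8/7 - 134 = -137*(-32/7) - 134 = 4384/7 - 134 = 3446/7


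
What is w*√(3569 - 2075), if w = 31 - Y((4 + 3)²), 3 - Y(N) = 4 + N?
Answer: 243*√166 ≈ 3130.8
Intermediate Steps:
Y(N) = -1 - N (Y(N) = 3 - (4 + N) = 3 + (-4 - N) = -1 - N)
w = 81 (w = 31 - (-1 - (4 + 3)²) = 31 - (-1 - 1*7²) = 31 - (-1 - 1*49) = 31 - (-1 - 49) = 31 - 1*(-50) = 31 + 50 = 81)
w*√(3569 - 2075) = 81*√(3569 - 2075) = 81*√1494 = 81*(3*√166) = 243*√166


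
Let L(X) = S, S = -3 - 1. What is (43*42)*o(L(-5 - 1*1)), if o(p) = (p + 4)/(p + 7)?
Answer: 0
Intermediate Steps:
S = -4
L(X) = -4
o(p) = (4 + p)/(7 + p)
(43*42)*o(L(-5 - 1*1)) = (43*42)*((4 - 4)/(7 - 4)) = 1806*(0/3) = 1806*((1/3)*0) = 1806*0 = 0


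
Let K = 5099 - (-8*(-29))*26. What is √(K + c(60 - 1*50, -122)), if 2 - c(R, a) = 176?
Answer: 3*I*√123 ≈ 33.272*I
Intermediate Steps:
c(R, a) = -174 (c(R, a) = 2 - 1*176 = 2 - 176 = -174)
K = -933 (K = 5099 - 232*26 = 5099 - 1*6032 = 5099 - 6032 = -933)
√(K + c(60 - 1*50, -122)) = √(-933 - 174) = √(-1107) = 3*I*√123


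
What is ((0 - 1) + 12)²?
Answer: 121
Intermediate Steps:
((0 - 1) + 12)² = (-1 + 12)² = 11² = 121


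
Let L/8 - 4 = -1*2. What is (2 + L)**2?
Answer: 324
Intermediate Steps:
L = 16 (L = 32 + 8*(-1*2) = 32 + 8*(-2) = 32 - 16 = 16)
(2 + L)**2 = (2 + 16)**2 = 18**2 = 324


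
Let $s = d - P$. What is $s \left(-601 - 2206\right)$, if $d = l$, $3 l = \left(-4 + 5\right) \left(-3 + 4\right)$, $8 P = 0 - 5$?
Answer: $- \frac{64561}{24} \approx -2690.0$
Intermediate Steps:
$P = - \frac{5}{8}$ ($P = \frac{0 - 5}{8} = \frac{1}{8} \left(-5\right) = - \frac{5}{8} \approx -0.625$)
$l = \frac{1}{3}$ ($l = \frac{\left(-4 + 5\right) \left(-3 + 4\right)}{3} = \frac{1 \cdot 1}{3} = \frac{1}{3} \cdot 1 = \frac{1}{3} \approx 0.33333$)
$d = \frac{1}{3} \approx 0.33333$
$s = \frac{23}{24}$ ($s = \frac{1}{3} - - \frac{5}{8} = \frac{1}{3} + \frac{5}{8} = \frac{23}{24} \approx 0.95833$)
$s \left(-601 - 2206\right) = \frac{23 \left(-601 - 2206\right)}{24} = \frac{23}{24} \left(-2807\right) = - \frac{64561}{24}$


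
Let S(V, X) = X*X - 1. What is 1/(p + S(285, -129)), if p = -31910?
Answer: -1/15270 ≈ -6.5488e-5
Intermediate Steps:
S(V, X) = -1 + X² (S(V, X) = X² - 1 = -1 + X²)
1/(p + S(285, -129)) = 1/(-31910 + (-1 + (-129)²)) = 1/(-31910 + (-1 + 16641)) = 1/(-31910 + 16640) = 1/(-15270) = -1/15270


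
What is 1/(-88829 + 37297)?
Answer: -1/51532 ≈ -1.9405e-5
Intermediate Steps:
1/(-88829 + 37297) = 1/(-51532) = -1/51532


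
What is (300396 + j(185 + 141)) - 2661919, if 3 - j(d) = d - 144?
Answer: -2361702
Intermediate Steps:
j(d) = 147 - d (j(d) = 3 - (d - 144) = 3 - (-144 + d) = 3 + (144 - d) = 147 - d)
(300396 + j(185 + 141)) - 2661919 = (300396 + (147 - (185 + 141))) - 2661919 = (300396 + (147 - 1*326)) - 2661919 = (300396 + (147 - 326)) - 2661919 = (300396 - 179) - 2661919 = 300217 - 2661919 = -2361702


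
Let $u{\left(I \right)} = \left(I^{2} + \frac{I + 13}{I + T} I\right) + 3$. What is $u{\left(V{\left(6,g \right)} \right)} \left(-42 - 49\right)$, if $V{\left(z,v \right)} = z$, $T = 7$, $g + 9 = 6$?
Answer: $-4347$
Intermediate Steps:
$g = -3$ ($g = -9 + 6 = -3$)
$u{\left(I \right)} = 3 + I^{2} + \frac{I \left(13 + I\right)}{7 + I}$ ($u{\left(I \right)} = \left(I^{2} + \frac{I + 13}{I + 7} I\right) + 3 = \left(I^{2} + \frac{13 + I}{7 + I} I\right) + 3 = \left(I^{2} + \frac{I \left(13 + I\right)}{7 + I}\right) + 3 = 3 + I^{2} + \frac{I \left(13 + I\right)}{7 + I}$)
$u{\left(V{\left(6,g \right)} \right)} \left(-42 - 49\right) = \frac{21 + 6^{3} + 8 \cdot 6^{2} + 16 \cdot 6}{7 + 6} \left(-42 - 49\right) = \frac{21 + 216 + 8 \cdot 36 + 96}{13} \left(-91\right) = \frac{21 + 216 + 288 + 96}{13} \left(-91\right) = \frac{1}{13} \cdot 621 \left(-91\right) = \frac{621}{13} \left(-91\right) = -4347$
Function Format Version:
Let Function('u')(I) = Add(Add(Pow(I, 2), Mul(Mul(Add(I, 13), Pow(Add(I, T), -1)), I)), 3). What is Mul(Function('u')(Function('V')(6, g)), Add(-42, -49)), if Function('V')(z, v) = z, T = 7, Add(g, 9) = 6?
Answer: -4347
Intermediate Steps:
g = -3 (g = Add(-9, 6) = -3)
Function('u')(I) = Add(3, Pow(I, 2), Mul(I, Pow(Add(7, I), -1), Add(13, I))) (Function('u')(I) = Add(Add(Pow(I, 2), Mul(Mul(Add(I, 13), Pow(Add(I, 7), -1)), I)), 3) = Add(Add(Pow(I, 2), Mul(Mul(Add(13, I), Pow(Add(7, I), -1)), I)), 3) = Add(Add(Pow(I, 2), Mul(Mul(Pow(Add(7, I), -1), Add(13, I)), I)), 3) = Add(Add(Pow(I, 2), Mul(I, Pow(Add(7, I), -1), Add(13, I))), 3) = Add(3, Pow(I, 2), Mul(I, Pow(Add(7, I), -1), Add(13, I))))
Mul(Function('u')(Function('V')(6, g)), Add(-42, -49)) = Mul(Mul(Pow(Add(7, 6), -1), Add(21, Pow(6, 3), Mul(8, Pow(6, 2)), Mul(16, 6))), Add(-42, -49)) = Mul(Mul(Pow(13, -1), Add(21, 216, Mul(8, 36), 96)), -91) = Mul(Mul(Rational(1, 13), Add(21, 216, 288, 96)), -91) = Mul(Mul(Rational(1, 13), 621), -91) = Mul(Rational(621, 13), -91) = -4347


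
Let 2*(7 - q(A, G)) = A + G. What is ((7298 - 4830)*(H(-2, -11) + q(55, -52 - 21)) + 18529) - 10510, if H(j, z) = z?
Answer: 20359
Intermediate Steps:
q(A, G) = 7 - A/2 - G/2 (q(A, G) = 7 - (A + G)/2 = 7 + (-A/2 - G/2) = 7 - A/2 - G/2)
((7298 - 4830)*(H(-2, -11) + q(55, -52 - 21)) + 18529) - 10510 = ((7298 - 4830)*(-11 + (7 - ½*55 - (-52 - 21)/2)) + 18529) - 10510 = (2468*(-11 + (7 - 55/2 - ½*(-73))) + 18529) - 10510 = (2468*(-11 + (7 - 55/2 + 73/2)) + 18529) - 10510 = (2468*(-11 + 16) + 18529) - 10510 = (2468*5 + 18529) - 10510 = (12340 + 18529) - 10510 = 30869 - 10510 = 20359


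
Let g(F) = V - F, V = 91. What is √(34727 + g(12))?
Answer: √34806 ≈ 186.56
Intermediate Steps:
g(F) = 91 - F
√(34727 + g(12)) = √(34727 + (91 - 1*12)) = √(34727 + (91 - 12)) = √(34727 + 79) = √34806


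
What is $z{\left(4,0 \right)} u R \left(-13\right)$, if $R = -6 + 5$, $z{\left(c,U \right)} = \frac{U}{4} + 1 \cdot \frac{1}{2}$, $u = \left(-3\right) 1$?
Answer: $- \frac{39}{2} \approx -19.5$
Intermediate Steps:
$u = -3$
$z{\left(c,U \right)} = \frac{1}{2} + \frac{U}{4}$ ($z{\left(c,U \right)} = U \frac{1}{4} + 1 \cdot \frac{1}{2} = \frac{U}{4} + \frac{1}{2} = \frac{1}{2} + \frac{U}{4}$)
$R = -1$
$z{\left(4,0 \right)} u R \left(-13\right) = \left(\frac{1}{2} + \frac{1}{4} \cdot 0\right) \left(-3\right) \left(-1\right) \left(-13\right) = \left(\frac{1}{2} + 0\right) \left(-3\right) \left(-1\right) \left(-13\right) = \frac{1}{2} \left(-3\right) \left(-1\right) \left(-13\right) = \left(- \frac{3}{2}\right) \left(-1\right) \left(-13\right) = \frac{3}{2} \left(-13\right) = - \frac{39}{2}$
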